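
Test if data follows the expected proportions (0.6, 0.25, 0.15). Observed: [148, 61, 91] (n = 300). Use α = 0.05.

Expected: [180.0, 75.0, 45.0]. χ² = 55.324. df = 2, critical = 5.991. Reject H₀.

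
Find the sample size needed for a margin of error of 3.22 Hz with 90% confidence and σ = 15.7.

n = (z*σ/E)² = (1.645×15.7/3.22)² = 64.3 → n = 65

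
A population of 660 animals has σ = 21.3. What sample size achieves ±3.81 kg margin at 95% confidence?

Without FPC: n₀ = (1.96×21.3/3.81)² = 120.066. With FPC: n = n₀N/(n₀+N-1) = 101.7 → n = 102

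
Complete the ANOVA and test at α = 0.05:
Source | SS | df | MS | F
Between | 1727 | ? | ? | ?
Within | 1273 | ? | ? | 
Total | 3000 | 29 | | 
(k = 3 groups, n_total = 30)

df_between = 2, df_within = 27. MS_between = 863.5, MS_within = 47.15. F = 18.315, F_crit ≈ 3.354. Reject H₀.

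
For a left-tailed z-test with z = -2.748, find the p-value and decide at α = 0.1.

p = P(Z < -2.748) = Φ(-2.748) ≈ 0.003. Since p < 0.1, reject H₀ (significant) at α = 0.1.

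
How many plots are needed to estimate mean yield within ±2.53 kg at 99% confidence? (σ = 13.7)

n = (z*σ/E)² = (2.576×13.7/2.53)² = 194.6 → n = 195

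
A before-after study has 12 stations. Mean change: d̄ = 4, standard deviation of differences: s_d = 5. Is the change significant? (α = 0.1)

t = d̄/(s_d/√n) = 4/(5/√12) = 2.771. df = 11, critical t = ±1.796. Reject H₀.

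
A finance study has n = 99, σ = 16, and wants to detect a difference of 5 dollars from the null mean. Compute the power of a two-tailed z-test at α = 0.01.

SE = σ/√n = 16/√99 = 1.608. Non-centrality λ = d/SE = 5/1.608 = 3.109. Power ≈ Φ(λ - z_{α/2}) = Φ(3.109 - 2.576) = Φ(0.533) = 0.703.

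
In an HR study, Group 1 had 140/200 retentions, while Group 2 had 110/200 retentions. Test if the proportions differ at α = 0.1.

p̂₁ = 0.7, p̂₂ = 0.55, pooled p̂ = 0.625. z = 3.098. Critical: ±1.645. Reject H₀.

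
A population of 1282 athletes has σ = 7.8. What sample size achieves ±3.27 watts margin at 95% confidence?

Without FPC: n₀ = (1.96×7.8/3.27)² = 21.858. With FPC: n = n₀N/(n₀+N-1) = 21.5 → n = 22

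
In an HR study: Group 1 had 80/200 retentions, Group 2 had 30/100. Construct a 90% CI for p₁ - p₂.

p̂₁ = 0.4, p̂₂ = 0.3. Difference = 0.1. CI = (0.006, 0.194)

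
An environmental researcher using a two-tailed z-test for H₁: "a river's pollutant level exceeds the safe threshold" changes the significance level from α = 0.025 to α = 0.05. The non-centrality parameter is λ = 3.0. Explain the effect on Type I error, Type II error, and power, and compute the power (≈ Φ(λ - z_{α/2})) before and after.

Increasing α from 0.025 to 0.05:
• Type I error rate increases (α is the Type I rate by definition).
• Critical value moves from z_{α/2} = 2.241 to 1.96, so power = Φ(λ - z_{α/2}) goes from Φ(3.0 - 2.241) = 0.776 to Φ(3.0 - 1.96) = 0.851.
• Type II error rate β = 1 - power therefore decreases (0.224 → 0.149).
Appropriate when false negatives are costly — here, allowing unsafe pollution to continue.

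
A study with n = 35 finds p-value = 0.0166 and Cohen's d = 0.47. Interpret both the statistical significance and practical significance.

Statistically significant (p = 0.0166 < 0.05). Cohen's d = 0.47 indicates a small effect size. Both statistical and practical significance should be considered.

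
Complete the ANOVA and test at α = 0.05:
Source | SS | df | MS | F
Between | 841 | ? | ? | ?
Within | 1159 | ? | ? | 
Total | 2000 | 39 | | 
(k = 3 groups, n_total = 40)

df_between = 2, df_within = 37. MS_between = 420.5, MS_within = 31.32. F = 13.424, F_crit ≈ 3.252. Reject H₀.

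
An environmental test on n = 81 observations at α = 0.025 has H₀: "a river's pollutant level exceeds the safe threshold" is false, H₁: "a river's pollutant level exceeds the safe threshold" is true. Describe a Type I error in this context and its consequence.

Type I error: rejecting H₀ when it is true — concluding that a river's pollutant level exceeds the safe threshold when in fact it is not. Consequence: shutting down a compliant factory unnecessarily.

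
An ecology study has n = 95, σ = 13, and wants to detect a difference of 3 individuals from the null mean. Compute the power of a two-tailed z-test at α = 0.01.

SE = σ/√n = 13/√95 = 1.334. Non-centrality λ = d/SE = 3/1.334 = 2.249. Power ≈ Φ(λ - z_{α/2}) = Φ(2.249 - 2.576) = Φ(-0.327) = 0.372.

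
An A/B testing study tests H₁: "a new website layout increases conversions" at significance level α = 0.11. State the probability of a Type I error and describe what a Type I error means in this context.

P(Type I error) = α = 0.11. A Type I error is rejecting H₀ when H₀ is actually true (false positive) — here, concluding that a new website layout increases conversions when in fact this is not the case. Consequence: rolling out a layout that doesn't actually help — wasted engineering effort.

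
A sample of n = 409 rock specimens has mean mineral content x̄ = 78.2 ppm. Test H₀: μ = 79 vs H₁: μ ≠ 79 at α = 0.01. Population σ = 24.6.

z = (x̄ - μ₀)/(σ/√n) = (78.2 - 79)/(24.6/√409) = -0.658. Critical value: ±2.576. Since |-0.658| ≤ 2.576, Fail to reject H₀.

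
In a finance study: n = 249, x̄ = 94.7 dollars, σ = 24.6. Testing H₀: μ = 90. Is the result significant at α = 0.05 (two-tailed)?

z = (94.7 - 90)/(24.6/√249) = 3.015. Since |z| > 1.96, significant at α = 0.05.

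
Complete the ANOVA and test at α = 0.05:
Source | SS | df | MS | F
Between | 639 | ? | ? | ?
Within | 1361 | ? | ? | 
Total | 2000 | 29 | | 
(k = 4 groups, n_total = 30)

df_between = 3, df_within = 26. MS_between = 213.0, MS_within = 52.35. F = 4.069, F_crit ≈ 2.975. Reject H₀.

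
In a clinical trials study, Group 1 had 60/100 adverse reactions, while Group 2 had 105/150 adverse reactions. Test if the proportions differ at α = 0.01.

p̂₁ = 0.6, p̂₂ = 0.7, pooled p̂ = 0.66. z = -1.635. Critical: ±2.576. Fail to reject H₀.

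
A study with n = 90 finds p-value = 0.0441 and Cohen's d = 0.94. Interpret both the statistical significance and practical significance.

Statistically significant (p = 0.0441 < 0.05). Cohen's d = 0.94 indicates a large effect size. Both statistical and practical significance should be considered.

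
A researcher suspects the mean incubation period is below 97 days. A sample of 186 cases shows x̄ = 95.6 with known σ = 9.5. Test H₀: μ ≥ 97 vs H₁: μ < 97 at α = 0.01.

z = -2.01. Critical value: -2.33. Fail to reject H₀.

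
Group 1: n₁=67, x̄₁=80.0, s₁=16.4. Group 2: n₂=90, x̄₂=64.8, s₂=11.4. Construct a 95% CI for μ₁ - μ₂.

Difference = 15.2. SE = √(16.4²/67 + 11.4²/90) = 2.336. CI = (10.62, 19.78)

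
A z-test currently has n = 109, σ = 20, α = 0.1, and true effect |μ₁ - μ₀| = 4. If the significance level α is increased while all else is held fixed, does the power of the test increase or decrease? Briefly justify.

Power increases: a larger α lowers the critical value, so more of the H₁ sampling distribution falls in the rejection region.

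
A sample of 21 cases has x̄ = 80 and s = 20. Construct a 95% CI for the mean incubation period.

CI = x̄ ± t*(s/√n) = 80 ± 2.086(20/√21) = (70.9, 89.1)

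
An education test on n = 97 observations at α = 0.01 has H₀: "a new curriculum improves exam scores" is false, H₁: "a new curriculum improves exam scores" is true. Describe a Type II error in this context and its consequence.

Type II error: failing to reject H₀ when it is false — concluding that a new curriculum improves exam scores is not supported when in fact it is. Consequence: keeping the old curriculum when the new one would have helped students.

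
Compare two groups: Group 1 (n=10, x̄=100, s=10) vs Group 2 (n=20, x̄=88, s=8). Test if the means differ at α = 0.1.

Pooled sp = 8.69. t = 3.564, df = 28. Critical t = ±1.701. Reject H₀.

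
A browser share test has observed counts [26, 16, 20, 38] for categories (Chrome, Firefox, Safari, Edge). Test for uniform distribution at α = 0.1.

Expected = 25 each. χ² = Σ(O-E)²/E = 11.04. df = 3, critical value = 6.251. Reject H₀.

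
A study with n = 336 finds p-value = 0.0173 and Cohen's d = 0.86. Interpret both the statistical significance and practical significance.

Statistically significant (p = 0.0173 < 0.05). Cohen's d = 0.86 indicates a large effect size. Both statistical and practical significance should be considered.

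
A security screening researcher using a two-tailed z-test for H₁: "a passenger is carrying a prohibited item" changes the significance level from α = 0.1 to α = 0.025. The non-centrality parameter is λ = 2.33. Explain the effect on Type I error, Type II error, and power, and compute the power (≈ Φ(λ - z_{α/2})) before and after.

Decreasing α from 0.1 to 0.025:
• Type I error rate decreases (α is the Type I rate by definition).
• Critical value moves from z_{α/2} = 1.645 to 2.241, so power = Φ(λ - z_{α/2}) goes from Φ(2.33 - 1.645) = 0.753 to Φ(2.33 - 2.241) = 0.535.
• Type II error rate β = 1 - power therefore increases (0.247 → 0.465).
Appropriate when false positives are costly — here, detaining an innocent passenger — delay and inconvenience.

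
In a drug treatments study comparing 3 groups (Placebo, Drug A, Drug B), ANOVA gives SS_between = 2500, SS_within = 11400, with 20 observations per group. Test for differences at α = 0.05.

df_between = 2, df_within = 57. F = MS_between/MS_within = 1250.0/200.0 = 6.25. F_crit ≈ 3.159. Reject H₀. At least one mean differs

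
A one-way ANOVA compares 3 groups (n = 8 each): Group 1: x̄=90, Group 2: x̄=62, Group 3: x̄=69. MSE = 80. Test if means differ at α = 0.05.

Grand mean = 73.67. SS_between = 3397.33, MS_between = 1698.67. F = 21.233, F_crit ≈ 3.467. Reject H₀.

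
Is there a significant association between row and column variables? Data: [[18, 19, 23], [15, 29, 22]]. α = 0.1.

χ² = 2.097. df = 2, critical = 4.605. Fail to reject H₀. No evidence of dependence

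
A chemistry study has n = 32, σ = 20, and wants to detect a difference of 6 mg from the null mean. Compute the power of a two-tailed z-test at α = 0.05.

SE = σ/√n = 20/√32 = 3.536. Non-centrality λ = d/SE = 6/3.536 = 1.697. Power ≈ Φ(λ - z_{α/2}) = Φ(1.697 - 1.96) = Φ(-0.263) = 0.396.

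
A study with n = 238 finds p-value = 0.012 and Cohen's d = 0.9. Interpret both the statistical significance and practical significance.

Statistically significant (p = 0.012 < 0.05). Cohen's d = 0.9 indicates a large effect size. Both statistical and practical significance should be considered.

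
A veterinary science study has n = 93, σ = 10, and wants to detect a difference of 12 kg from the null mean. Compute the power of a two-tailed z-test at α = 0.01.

SE = σ/√n = 10/√93 = 1.037. Non-centrality λ = d/SE = 12/1.037 = 11.572. Power ≈ Φ(λ - z_{α/2}) = Φ(11.572 - 2.576) = Φ(8.996) = 1.0.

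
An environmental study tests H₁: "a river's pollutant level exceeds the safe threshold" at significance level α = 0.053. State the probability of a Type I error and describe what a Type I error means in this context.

P(Type I error) = α = 0.053. A Type I error is rejecting H₀ when H₀ is actually true (false positive) — here, concluding that a river's pollutant level exceeds the safe threshold when in fact this is not the case. Consequence: shutting down a compliant factory unnecessarily.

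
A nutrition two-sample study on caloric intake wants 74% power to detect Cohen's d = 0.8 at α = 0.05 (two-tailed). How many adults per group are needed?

z_{α/2} = 1.96, z_β = Φ⁻¹(0.74) = 0.643. For large effect (d = 0.8): n per group = 2(z_{α/2} + z_β)²/d² = 2(1.96 + 0.643)²/0.8² = 21.2 → 22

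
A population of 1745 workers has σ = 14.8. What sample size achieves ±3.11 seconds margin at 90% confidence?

Without FPC: n₀ = (1.645×14.8/3.11)² = 61.282. With FPC: n = n₀N/(n₀+N-1) = 59.2 → n = 60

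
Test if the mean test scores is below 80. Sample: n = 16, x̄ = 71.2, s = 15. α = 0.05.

t = (71.2 - 80)/(15/√16) = -2.347, df = 15. Critical t = -1.753. Reject H₀.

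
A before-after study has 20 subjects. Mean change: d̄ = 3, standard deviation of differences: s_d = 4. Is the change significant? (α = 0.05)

t = d̄/(s_d/√n) = 3/(4/√20) = 3.354. df = 19, critical t = ±2.093. Reject H₀.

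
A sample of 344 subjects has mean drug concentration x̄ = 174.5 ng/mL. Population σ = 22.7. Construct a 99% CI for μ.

CI = x̄ ± z*(σ/√n) = 174.5 ± 2.576(22.7/√344) = 174.5 ± 3.15 = (171.35, 177.65)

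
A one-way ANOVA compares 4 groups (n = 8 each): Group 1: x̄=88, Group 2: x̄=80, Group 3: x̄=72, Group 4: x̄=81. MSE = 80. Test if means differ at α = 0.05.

Grand mean = 80.25. SS_between = 1030.0, MS_between = 343.33. F = 4.292, F_crit ≈ 2.947. Reject H₀.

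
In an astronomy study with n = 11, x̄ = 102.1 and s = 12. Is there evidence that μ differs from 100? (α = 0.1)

t = (x̄ - μ₀)/(s/√n) = (102.1 - 100)/(12/√11) = 0.58. df = 10, critical t = ±1.812. Fail to reject H₀.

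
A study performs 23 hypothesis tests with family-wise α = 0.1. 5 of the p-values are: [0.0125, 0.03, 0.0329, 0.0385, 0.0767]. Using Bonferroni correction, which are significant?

Bonferroni α = 0.1/23 = 0.00435. None of the given p-values are significant.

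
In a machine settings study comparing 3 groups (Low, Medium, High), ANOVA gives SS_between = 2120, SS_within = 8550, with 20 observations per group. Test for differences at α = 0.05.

df_between = 2, df_within = 57. F = MS_between/MS_within = 1060.0/150.0 = 7.067. F_crit ≈ 3.159. Reject H₀. At least one mean differs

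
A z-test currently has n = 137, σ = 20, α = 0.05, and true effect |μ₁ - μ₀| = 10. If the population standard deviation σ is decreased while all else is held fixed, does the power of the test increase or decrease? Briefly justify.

Power increases: a smaller σ shrinks the standard error σ/√n, moving the sampling distribution under H₁ further from the critical value.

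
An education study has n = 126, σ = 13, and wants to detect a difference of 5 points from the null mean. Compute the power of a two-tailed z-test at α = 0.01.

SE = σ/√n = 13/√126 = 1.158. Non-centrality λ = d/SE = 5/1.158 = 4.317. Power ≈ Φ(λ - z_{α/2}) = Φ(4.317 - 2.576) = Φ(1.741) = 0.959.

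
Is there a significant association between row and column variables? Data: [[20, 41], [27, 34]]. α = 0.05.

χ² = 1.696. df = 1, critical = 3.841. Fail to reject H₀. No evidence of dependence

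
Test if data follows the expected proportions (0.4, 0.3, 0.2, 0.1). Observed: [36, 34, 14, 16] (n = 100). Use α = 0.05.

Expected: [40.0, 30.0, 20.0, 10.0]. χ² = 6.333. df = 3, critical = 7.815. Fail to reject H₀.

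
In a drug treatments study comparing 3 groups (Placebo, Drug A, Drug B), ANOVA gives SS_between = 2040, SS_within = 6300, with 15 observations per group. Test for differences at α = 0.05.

df_between = 2, df_within = 42. F = MS_between/MS_within = 1020.0/150.0 = 6.8. F_crit ≈ 3.22. Reject H₀. At least one mean differs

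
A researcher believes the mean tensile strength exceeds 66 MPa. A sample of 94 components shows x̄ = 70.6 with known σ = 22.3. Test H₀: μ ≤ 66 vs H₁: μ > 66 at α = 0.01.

z = 2.0. Critical value: 2.33. Fail to reject H₀.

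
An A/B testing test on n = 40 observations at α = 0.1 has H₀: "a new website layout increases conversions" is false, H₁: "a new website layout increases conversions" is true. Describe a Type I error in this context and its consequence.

Type I error: rejecting H₀ when it is true — concluding that a new website layout increases conversions when in fact it is not. Consequence: rolling out a layout that doesn't actually help — wasted engineering effort.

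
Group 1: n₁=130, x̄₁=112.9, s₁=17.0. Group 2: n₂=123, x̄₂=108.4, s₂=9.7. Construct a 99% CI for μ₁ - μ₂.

Difference = 4.5. SE = √(17.0²/130 + 9.7²/123) = 1.729. CI = (0.05, 8.95)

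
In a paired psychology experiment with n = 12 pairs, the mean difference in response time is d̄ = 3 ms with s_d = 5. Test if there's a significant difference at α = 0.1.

t = d̄/(s_d/√n) = 3/(5/√12) = 2.078. df = 11, critical t = ±1.796. Reject H₀.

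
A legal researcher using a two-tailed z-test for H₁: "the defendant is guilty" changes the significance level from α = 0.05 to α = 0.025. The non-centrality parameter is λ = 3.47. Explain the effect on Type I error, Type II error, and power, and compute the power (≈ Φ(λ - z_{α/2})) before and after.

Decreasing α from 0.05 to 0.025:
• Type I error rate decreases (α is the Type I rate by definition).
• Critical value moves from z_{α/2} = 1.96 to 2.241, so power = Φ(λ - z_{α/2}) goes from Φ(3.47 - 1.96) = 0.934 to Φ(3.47 - 2.241) = 0.89.
• Type II error rate β = 1 - power therefore increases (0.066 → 0.11).
Appropriate when false positives are costly — here, convicting an innocent person.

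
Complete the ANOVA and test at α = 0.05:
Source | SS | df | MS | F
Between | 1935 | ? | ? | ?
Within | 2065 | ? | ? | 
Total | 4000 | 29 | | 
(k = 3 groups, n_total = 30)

df_between = 2, df_within = 27. MS_between = 967.5, MS_within = 76.48. F = 12.65, F_crit ≈ 3.354. Reject H₀.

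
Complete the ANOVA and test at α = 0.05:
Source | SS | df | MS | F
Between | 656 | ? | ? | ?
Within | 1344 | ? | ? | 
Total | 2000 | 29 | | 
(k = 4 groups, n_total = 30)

df_between = 3, df_within = 26. MS_between = 218.67, MS_within = 51.69. F = 4.23, F_crit ≈ 2.975. Reject H₀.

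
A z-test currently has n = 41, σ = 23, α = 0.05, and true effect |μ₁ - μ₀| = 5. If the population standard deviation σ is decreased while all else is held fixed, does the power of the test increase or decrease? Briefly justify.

Power increases: a smaller σ shrinks the standard error σ/√n, moving the sampling distribution under H₁ further from the critical value.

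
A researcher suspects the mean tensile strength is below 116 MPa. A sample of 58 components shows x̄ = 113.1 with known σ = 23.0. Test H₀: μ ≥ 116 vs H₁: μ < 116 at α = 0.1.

z = -0.96. Critical value: -1.28. Fail to reject H₀.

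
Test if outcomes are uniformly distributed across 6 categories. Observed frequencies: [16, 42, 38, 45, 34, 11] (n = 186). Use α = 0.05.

Expected = 31 each. χ² = Σ(O-E)²/E = 32.258. df = 5, critical value = 11.07. Reject H₀.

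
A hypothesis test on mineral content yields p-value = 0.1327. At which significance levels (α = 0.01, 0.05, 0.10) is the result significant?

p = 0.1327. Not significant at any of the given levels.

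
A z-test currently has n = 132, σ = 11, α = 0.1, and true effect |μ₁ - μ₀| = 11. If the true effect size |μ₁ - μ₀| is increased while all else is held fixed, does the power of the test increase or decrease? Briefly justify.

Power increases: a larger true effect increases the non-centrality λ = |μ₁ - μ₀|/(σ/√n).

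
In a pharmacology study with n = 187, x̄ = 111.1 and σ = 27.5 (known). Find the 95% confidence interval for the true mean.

CI = x̄ ± z*(σ/√n) = 111.1 ± 1.96(27.5/√187) = 111.1 ± 3.94 = (107.16, 115.04)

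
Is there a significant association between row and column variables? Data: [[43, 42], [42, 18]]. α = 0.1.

χ² = 5.464. df = 1, critical = 2.706. Reject H₀. Variables are dependent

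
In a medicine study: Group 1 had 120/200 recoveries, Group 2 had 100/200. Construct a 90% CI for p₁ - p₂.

p̂₁ = 0.6, p̂₂ = 0.5. Difference = 0.1. CI = (0.019, 0.181)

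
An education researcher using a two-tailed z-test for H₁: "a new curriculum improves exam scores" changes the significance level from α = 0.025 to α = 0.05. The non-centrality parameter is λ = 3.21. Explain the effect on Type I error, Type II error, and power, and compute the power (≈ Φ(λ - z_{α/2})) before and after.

Increasing α from 0.025 to 0.05:
• Type I error rate increases (α is the Type I rate by definition).
• Critical value moves from z_{α/2} = 2.241 to 1.96, so power = Φ(λ - z_{α/2}) goes from Φ(3.21 - 2.241) = 0.834 to Φ(3.21 - 1.96) = 0.894.
• Type II error rate β = 1 - power therefore decreases (0.166 → 0.106).
Appropriate when false negatives are costly — here, keeping the old curriculum when the new one would have helped students.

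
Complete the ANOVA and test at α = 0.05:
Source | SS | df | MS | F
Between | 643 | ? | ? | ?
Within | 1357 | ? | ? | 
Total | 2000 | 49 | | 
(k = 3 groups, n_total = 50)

df_between = 2, df_within = 47. MS_between = 321.5, MS_within = 28.87. F = 11.135, F_crit ≈ 3.195. Reject H₀.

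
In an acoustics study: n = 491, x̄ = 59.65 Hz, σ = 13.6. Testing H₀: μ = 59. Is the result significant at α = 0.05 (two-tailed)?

z = (59.65 - 59)/(13.6/√491) = 1.059. Since |z| ≤ 1.96, not significant at α = 0.05.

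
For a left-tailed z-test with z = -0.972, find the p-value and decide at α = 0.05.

p = P(Z < -0.972) = Φ(-0.972) ≈ 0.1655. Since p ≥ 0.05, fail to reject H₀ (not significant) at α = 0.05.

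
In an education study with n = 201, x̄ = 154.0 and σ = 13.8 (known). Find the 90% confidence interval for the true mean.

CI = x̄ ± z*(σ/√n) = 154.0 ± 1.645(13.8/√201) = 154.0 ± 1.6 = (152.4, 155.6)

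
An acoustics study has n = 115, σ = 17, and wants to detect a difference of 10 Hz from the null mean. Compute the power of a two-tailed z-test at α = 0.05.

SE = σ/√n = 17/√115 = 1.585. Non-centrality λ = d/SE = 10/1.585 = 6.308. Power ≈ Φ(λ - z_{α/2}) = Φ(6.308 - 1.96) = Φ(4.348) = 1.0.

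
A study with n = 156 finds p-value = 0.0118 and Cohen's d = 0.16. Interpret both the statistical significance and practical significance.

Statistically significant (p = 0.0118 < 0.05). Cohen's d = 0.16 indicates a very small effect size. Both statistical and practical significance should be considered.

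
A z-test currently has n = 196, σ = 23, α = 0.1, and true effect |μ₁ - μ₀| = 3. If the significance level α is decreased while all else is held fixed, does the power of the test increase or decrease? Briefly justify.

Power decreases: a smaller α raises the critical value, so less of the H₁ sampling distribution falls in the rejection region.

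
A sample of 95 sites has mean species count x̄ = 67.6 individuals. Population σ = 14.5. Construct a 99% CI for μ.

CI = x̄ ± z*(σ/√n) = 67.6 ± 2.576(14.5/√95) = 67.6 ± 3.83 = (63.77, 71.43)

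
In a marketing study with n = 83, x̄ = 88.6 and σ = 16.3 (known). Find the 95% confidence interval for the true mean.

CI = x̄ ± z*(σ/√n) = 88.6 ± 1.96(16.3/√83) = 88.6 ± 3.51 = (85.09, 92.11)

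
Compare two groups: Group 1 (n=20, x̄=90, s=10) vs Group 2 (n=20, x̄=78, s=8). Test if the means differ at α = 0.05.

Pooled sp = 9.06. t = 4.191, df = 38. Critical t = ±2.024. Reject H₀.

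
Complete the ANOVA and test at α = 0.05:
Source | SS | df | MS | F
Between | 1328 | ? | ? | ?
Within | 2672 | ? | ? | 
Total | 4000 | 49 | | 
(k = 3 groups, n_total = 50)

df_between = 2, df_within = 47. MS_between = 664.0, MS_within = 56.85. F = 11.68, F_crit ≈ 3.195. Reject H₀.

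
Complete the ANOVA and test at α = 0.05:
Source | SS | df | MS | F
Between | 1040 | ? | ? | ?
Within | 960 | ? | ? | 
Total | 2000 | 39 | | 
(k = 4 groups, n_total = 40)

df_between = 3, df_within = 36. MS_between = 346.67, MS_within = 26.67. F = 13.0, F_crit ≈ 2.866. Reject H₀.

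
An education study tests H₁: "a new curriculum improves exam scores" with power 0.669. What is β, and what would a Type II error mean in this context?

β = 1 - power = 1 - 0.669 = 0.331. A Type II error is failing to reject H₀ when H₀ is false (false negative) — here, failing to conclude that a new curriculum improves exam scores when in fact it is true. Consequence: keeping the old curriculum when the new one would have helped students.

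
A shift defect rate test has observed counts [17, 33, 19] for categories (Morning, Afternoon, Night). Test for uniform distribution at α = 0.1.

Expected = 23 each. χ² = Σ(O-E)²/E = 6.609. df = 2, critical value = 4.605. Reject H₀.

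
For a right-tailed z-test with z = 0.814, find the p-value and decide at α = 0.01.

p = P(Z > 0.814) = 1 - Φ(0.814) ≈ 0.2078. Since p ≥ 0.01, fail to reject H₀ (not significant) at α = 0.01.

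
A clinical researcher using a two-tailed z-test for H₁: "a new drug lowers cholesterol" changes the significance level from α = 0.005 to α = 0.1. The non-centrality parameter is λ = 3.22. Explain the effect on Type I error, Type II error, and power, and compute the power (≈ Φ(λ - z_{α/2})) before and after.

Increasing α from 0.005 to 0.1:
• Type I error rate increases (α is the Type I rate by definition).
• Critical value moves from z_{α/2} = 2.807 to 1.645, so power = Φ(λ - z_{α/2}) goes from Φ(3.22 - 2.807) = 0.66 to Φ(3.22 - 1.645) = 0.942.
• Type II error rate β = 1 - power therefore decreases (0.34 → 0.058).
Appropriate when false negatives are costly — here, shelving an effective drug — patients miss out on a treatment that would have helped.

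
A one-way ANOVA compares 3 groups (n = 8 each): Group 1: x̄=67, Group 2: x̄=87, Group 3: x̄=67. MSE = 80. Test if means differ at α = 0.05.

Grand mean = 73.67. SS_between = 2133.33, MS_between = 1066.67. F = 13.333, F_crit ≈ 3.467. Reject H₀.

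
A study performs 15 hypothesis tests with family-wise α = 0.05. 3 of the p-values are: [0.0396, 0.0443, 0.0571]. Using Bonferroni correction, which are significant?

Bonferroni α = 0.05/15 = 0.00333. None of the given p-values are significant.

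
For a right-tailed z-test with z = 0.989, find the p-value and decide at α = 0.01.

p = P(Z > 0.989) = 1 - Φ(0.989) ≈ 0.1613. Since p ≥ 0.01, fail to reject H₀ (not significant) at α = 0.01.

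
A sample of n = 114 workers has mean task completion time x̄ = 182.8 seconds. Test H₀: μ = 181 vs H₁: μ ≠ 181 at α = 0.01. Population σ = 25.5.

z = (x̄ - μ₀)/(σ/√n) = (182.8 - 181)/(25.5/√114) = 0.754. Critical value: ±2.576. Since |0.754| ≤ 2.576, Fail to reject H₀.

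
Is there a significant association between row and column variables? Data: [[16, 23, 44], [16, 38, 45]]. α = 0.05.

χ² = 2.311. df = 2, critical = 5.991. Fail to reject H₀. No evidence of dependence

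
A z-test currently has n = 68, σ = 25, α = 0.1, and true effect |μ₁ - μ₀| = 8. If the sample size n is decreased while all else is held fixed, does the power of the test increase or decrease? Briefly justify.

Power decreases: a smaller n inflates the standard error σ/√n, pulling the sampling distribution under H₁ back toward the critical value.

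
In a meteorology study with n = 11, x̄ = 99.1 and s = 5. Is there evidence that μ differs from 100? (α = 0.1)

t = (x̄ - μ₀)/(s/√n) = (99.1 - 100)/(5/√11) = -0.597. df = 10, critical t = ±1.812. Fail to reject H₀.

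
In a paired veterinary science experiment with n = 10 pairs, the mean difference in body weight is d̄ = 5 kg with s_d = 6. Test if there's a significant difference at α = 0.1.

t = d̄/(s_d/√n) = 5/(6/√10) = 2.635. df = 9, critical t = ±1.833. Reject H₀.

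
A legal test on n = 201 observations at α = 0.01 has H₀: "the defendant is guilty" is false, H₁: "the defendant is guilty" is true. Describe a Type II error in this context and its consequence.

Type II error: failing to reject H₀ when it is false — concluding that the defendant is guilty is not supported when in fact it is. Consequence: acquitting a guilty person.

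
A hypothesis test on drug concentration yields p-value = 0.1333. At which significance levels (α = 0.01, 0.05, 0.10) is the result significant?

p = 0.1333. Not significant at any of the given levels.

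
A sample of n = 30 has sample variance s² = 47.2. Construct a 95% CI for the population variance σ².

df = 29. χ²_{0.025} = 45.722, χ²_{0.975} = 16.047. CI for σ² = ((n-1)s²/χ²_{α/2}, (n-1)s²/χ²_{1-α/2}) = (29·47.2/45.722, 29·47.2/16.047) = (29.94, 85.3)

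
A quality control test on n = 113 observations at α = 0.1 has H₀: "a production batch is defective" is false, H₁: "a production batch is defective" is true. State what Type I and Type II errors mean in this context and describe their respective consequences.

Type I (false positive): concluding that a production batch is defective when it is not — scrapping a good batch — wasted material and cost for no reason. Type II (false negative): failing to conclude that a production batch is defective when it is — shipping a defective batch — faulty products reach customers. Which is costlier depends on domain priorities and is a judgement call rather than a statistical fact.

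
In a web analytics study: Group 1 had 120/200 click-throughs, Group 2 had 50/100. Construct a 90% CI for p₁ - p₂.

p̂₁ = 0.6, p̂₂ = 0.5. Difference = 0.1. CI = (-0.0, 0.2)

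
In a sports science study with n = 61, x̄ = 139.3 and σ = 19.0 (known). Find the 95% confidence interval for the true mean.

CI = x̄ ± z*(σ/√n) = 139.3 ± 1.96(19.0/√61) = 139.3 ± 4.77 = (134.53, 144.07)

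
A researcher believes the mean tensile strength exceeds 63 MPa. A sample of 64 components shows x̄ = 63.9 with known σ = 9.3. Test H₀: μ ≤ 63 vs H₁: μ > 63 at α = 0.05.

z = 0.774. Critical value: 1.645. Fail to reject H₀.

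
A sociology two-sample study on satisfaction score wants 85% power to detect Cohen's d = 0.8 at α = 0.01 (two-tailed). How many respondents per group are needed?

z_{α/2} = 2.576, z_β = Φ⁻¹(0.85) = 1.036. For large effect (d = 0.8): n per group = 2(z_{α/2} + z_β)²/d² = 2(2.576 + 1.036)²/0.8² = 40.8 → 41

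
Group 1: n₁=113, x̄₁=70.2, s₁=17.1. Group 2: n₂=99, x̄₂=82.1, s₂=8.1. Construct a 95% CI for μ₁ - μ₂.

Difference = -11.9. SE = √(17.1²/113 + 8.1²/99) = 1.803. CI = (-15.43, -8.37)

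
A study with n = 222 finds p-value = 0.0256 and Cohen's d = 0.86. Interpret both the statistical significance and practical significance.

Statistically significant (p = 0.0256 < 0.05). Cohen's d = 0.86 indicates a large effect size. Both statistical and practical significance should be considered.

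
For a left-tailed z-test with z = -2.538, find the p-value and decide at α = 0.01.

p = P(Z < -2.538) = Φ(-2.538) ≈ 0.0056. Since p < 0.01, reject H₀ (significant) at α = 0.01.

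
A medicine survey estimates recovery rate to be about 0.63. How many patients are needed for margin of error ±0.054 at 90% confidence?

n = z²p(1-p)/E² = 1.645²×0.63×0.37/0.054² = 216.3 → n = 217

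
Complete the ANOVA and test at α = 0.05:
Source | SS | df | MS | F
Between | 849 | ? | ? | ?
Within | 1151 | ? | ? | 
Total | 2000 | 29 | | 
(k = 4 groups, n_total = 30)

df_between = 3, df_within = 26. MS_between = 283.0, MS_within = 44.27. F = 6.393, F_crit ≈ 2.975. Reject H₀.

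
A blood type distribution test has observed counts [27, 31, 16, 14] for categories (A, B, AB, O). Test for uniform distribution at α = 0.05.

Expected = 22 each. χ² = Σ(O-E)²/E = 9.364. df = 3, critical value = 7.815. Reject H₀.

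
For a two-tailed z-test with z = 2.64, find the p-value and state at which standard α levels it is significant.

p = 2·P(Z > |2.64|) = 2·(1 - Φ(2.64)) ≈ 0.0083. Significant at α = 0.1; Significant at α = 0.05; Significant at α = 0.01.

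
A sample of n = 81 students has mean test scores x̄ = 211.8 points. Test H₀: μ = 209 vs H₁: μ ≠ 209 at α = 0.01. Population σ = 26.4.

z = (x̄ - μ₀)/(σ/√n) = (211.8 - 209)/(26.4/√81) = 0.955. Critical value: ±2.576. Since |0.955| ≤ 2.576, Fail to reject H₀.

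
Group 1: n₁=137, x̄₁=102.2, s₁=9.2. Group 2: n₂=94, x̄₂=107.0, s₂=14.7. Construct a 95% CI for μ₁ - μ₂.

Difference = -4.8. SE = √(9.2²/137 + 14.7²/94) = 1.708. CI = (-8.15, -1.45)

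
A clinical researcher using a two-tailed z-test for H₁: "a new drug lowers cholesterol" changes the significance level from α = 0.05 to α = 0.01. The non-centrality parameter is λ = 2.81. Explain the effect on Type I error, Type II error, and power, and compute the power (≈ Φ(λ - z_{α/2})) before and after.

Decreasing α from 0.05 to 0.01:
• Type I error rate decreases (α is the Type I rate by definition).
• Critical value moves from z_{α/2} = 1.96 to 2.576, so power = Φ(λ - z_{α/2}) goes from Φ(2.81 - 1.96) = 0.802 to Φ(2.81 - 2.576) = 0.593.
• Type II error rate β = 1 - power therefore increases (0.198 → 0.407).
Appropriate when false positives are costly — here, approving an ineffective drug — patients take a useless medication and may skip effective alternatives.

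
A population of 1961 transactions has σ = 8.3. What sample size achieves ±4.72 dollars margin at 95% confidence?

Without FPC: n₀ = (1.96×8.3/4.72)² = 11.879. With FPC: n = n₀N/(n₀+N-1) = 11.8 → n = 12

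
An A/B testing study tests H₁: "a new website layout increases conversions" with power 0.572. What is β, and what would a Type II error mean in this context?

β = 1 - power = 1 - 0.572 = 0.428. A Type II error is failing to reject H₀ when H₀ is false (false negative) — here, failing to conclude that a new website layout increases conversions when in fact it is true. Consequence: discarding a layout that would have improved conversions — lost revenue.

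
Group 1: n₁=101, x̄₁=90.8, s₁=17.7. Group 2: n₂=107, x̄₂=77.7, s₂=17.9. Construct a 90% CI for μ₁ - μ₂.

Difference = 13.1. SE = √(17.7²/101 + 17.9²/107) = 2.469. CI = (9.04, 17.16)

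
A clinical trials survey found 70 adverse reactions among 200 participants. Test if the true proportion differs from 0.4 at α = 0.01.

p̂ = 0.35, p₀ = 0.4. z = (p̂ - p₀)/√(p₀(1-p₀)/n) = -1.443. Critical: ±2.576. Fail to reject H₀.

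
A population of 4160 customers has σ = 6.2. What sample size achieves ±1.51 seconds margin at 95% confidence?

Without FPC: n₀ = (1.96×6.2/1.51)² = 64.765. With FPC: n = n₀N/(n₀+N-1) = 63.8 → n = 64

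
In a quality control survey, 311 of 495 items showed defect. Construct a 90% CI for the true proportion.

p̂ = 0.628. CI = p̂ ± z*√(p̂(1-p̂)/n) = (0.593, 0.664)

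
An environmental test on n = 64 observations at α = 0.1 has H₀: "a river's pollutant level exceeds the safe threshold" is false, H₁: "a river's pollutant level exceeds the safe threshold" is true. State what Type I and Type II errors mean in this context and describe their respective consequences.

Type I (false positive): concluding that a river's pollutant level exceeds the safe threshold when it is not — shutting down a compliant factory unnecessarily. Type II (false negative): failing to conclude that a river's pollutant level exceeds the safe threshold when it is — allowing unsafe pollution to continue. Which is costlier depends on domain priorities and is a judgement call rather than a statistical fact.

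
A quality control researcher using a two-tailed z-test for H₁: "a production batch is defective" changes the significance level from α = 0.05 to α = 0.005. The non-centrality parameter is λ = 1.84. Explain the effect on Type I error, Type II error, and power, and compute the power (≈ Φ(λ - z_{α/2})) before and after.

Decreasing α from 0.05 to 0.005:
• Type I error rate decreases (α is the Type I rate by definition).
• Critical value moves from z_{α/2} = 1.96 to 2.807, so power = Φ(λ - z_{α/2}) goes from Φ(1.84 - 1.96) = 0.452 to Φ(1.84 - 2.807) = 0.167.
• Type II error rate β = 1 - power therefore increases (0.548 → 0.833).
Appropriate when false positives are costly — here, scrapping a good batch — wasted material and cost for no reason.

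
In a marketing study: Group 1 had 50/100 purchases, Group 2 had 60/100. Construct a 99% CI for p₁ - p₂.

p̂₁ = 0.5, p̂₂ = 0.6. Difference = -0.1. CI = (-0.28, 0.08)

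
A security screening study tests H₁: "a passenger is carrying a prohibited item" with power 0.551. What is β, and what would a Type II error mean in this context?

β = 1 - power = 1 - 0.551 = 0.449. A Type II error is failing to reject H₀ when H₀ is false (false negative) — here, failing to conclude that a passenger is carrying a prohibited item when in fact it is true. Consequence: letting a prohibited item through — security breach.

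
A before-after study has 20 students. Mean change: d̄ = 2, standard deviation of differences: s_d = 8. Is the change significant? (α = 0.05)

t = d̄/(s_d/√n) = 2/(8/√20) = 1.118. df = 19, critical t = ±2.093. Fail to reject H₀.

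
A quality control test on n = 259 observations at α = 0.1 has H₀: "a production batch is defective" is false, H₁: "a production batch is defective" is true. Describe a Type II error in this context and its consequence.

Type II error: failing to reject H₀ when it is false — concluding that a production batch is defective is not supported when in fact it is. Consequence: shipping a defective batch — faulty products reach customers.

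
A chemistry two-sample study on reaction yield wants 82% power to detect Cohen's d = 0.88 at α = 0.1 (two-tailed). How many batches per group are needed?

z_{α/2} = 1.645, z_β = Φ⁻¹(0.82) = 0.915. For large effect (d = 0.88): n per group = 2(z_{α/2} + z_β)²/d² = 2(1.645 + 0.915)²/0.88² = 16.9 → 17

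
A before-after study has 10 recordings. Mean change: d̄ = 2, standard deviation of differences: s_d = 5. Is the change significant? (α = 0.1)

t = d̄/(s_d/√n) = 2/(5/√10) = 1.265. df = 9, critical t = ±1.833. Fail to reject H₀.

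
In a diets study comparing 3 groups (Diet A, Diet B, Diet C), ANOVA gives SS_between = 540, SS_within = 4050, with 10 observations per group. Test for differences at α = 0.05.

df_between = 2, df_within = 27. F = MS_between/MS_within = 270.0/150.0 = 1.8. F_crit ≈ 3.354. Fail to reject H₀.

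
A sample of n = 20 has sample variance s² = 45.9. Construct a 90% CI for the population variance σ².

df = 19. χ²_{0.05} = 30.144, χ²_{0.95} = 10.117. CI for σ² = ((n-1)s²/χ²_{α/2}, (n-1)s²/χ²_{1-α/2}) = (19·45.9/30.144, 19·45.9/10.117) = (28.93, 86.2)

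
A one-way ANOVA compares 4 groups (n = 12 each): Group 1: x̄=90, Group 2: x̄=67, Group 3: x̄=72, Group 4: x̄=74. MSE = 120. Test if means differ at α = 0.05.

Grand mean = 75.75. SS_between = 3561.0, MS_between = 1187.0. F = 9.892, F_crit ≈ 2.816. Reject H₀.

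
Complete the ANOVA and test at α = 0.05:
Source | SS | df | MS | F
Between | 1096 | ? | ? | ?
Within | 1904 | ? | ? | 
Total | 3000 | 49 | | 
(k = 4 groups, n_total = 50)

df_between = 3, df_within = 46. MS_between = 365.33, MS_within = 41.39. F = 8.826, F_crit ≈ 2.807. Reject H₀.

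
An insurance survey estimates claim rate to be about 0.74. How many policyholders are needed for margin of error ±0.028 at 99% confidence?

n = z²p(1-p)/E² = 2.576²×0.74×0.26/0.028² = 1628.5 → n = 1629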